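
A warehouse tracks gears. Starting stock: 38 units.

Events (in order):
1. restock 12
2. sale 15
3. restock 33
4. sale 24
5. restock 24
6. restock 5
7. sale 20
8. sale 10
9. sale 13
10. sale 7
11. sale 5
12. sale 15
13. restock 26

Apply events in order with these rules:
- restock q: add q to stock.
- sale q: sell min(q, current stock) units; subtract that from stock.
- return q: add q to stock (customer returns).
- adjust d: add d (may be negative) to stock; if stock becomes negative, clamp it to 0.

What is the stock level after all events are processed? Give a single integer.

Processing events:
Start: stock = 38
  Event 1 (restock 12): 38 + 12 = 50
  Event 2 (sale 15): sell min(15,50)=15. stock: 50 - 15 = 35. total_sold = 15
  Event 3 (restock 33): 35 + 33 = 68
  Event 4 (sale 24): sell min(24,68)=24. stock: 68 - 24 = 44. total_sold = 39
  Event 5 (restock 24): 44 + 24 = 68
  Event 6 (restock 5): 68 + 5 = 73
  Event 7 (sale 20): sell min(20,73)=20. stock: 73 - 20 = 53. total_sold = 59
  Event 8 (sale 10): sell min(10,53)=10. stock: 53 - 10 = 43. total_sold = 69
  Event 9 (sale 13): sell min(13,43)=13. stock: 43 - 13 = 30. total_sold = 82
  Event 10 (sale 7): sell min(7,30)=7. stock: 30 - 7 = 23. total_sold = 89
  Event 11 (sale 5): sell min(5,23)=5. stock: 23 - 5 = 18. total_sold = 94
  Event 12 (sale 15): sell min(15,18)=15. stock: 18 - 15 = 3. total_sold = 109
  Event 13 (restock 26): 3 + 26 = 29
Final: stock = 29, total_sold = 109

Answer: 29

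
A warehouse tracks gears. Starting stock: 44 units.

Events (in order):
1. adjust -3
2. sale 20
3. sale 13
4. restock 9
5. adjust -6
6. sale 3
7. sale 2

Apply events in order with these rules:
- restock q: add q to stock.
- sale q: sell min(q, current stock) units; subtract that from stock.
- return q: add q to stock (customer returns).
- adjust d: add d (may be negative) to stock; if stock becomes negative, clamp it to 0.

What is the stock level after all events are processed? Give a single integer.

Processing events:
Start: stock = 44
  Event 1 (adjust -3): 44 + -3 = 41
  Event 2 (sale 20): sell min(20,41)=20. stock: 41 - 20 = 21. total_sold = 20
  Event 3 (sale 13): sell min(13,21)=13. stock: 21 - 13 = 8. total_sold = 33
  Event 4 (restock 9): 8 + 9 = 17
  Event 5 (adjust -6): 17 + -6 = 11
  Event 6 (sale 3): sell min(3,11)=3. stock: 11 - 3 = 8. total_sold = 36
  Event 7 (sale 2): sell min(2,8)=2. stock: 8 - 2 = 6. total_sold = 38
Final: stock = 6, total_sold = 38

Answer: 6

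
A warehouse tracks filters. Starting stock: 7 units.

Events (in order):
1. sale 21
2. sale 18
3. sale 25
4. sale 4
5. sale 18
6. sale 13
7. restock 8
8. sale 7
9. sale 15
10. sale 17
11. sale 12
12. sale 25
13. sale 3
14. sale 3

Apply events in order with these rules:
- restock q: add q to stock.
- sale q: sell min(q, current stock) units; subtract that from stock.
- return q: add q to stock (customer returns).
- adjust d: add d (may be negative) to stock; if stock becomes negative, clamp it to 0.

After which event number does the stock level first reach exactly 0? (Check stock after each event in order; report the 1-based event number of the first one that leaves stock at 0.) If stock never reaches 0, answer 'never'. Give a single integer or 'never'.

Processing events:
Start: stock = 7
  Event 1 (sale 21): sell min(21,7)=7. stock: 7 - 7 = 0. total_sold = 7
  Event 2 (sale 18): sell min(18,0)=0. stock: 0 - 0 = 0. total_sold = 7
  Event 3 (sale 25): sell min(25,0)=0. stock: 0 - 0 = 0. total_sold = 7
  Event 4 (sale 4): sell min(4,0)=0. stock: 0 - 0 = 0. total_sold = 7
  Event 5 (sale 18): sell min(18,0)=0. stock: 0 - 0 = 0. total_sold = 7
  Event 6 (sale 13): sell min(13,0)=0. stock: 0 - 0 = 0. total_sold = 7
  Event 7 (restock 8): 0 + 8 = 8
  Event 8 (sale 7): sell min(7,8)=7. stock: 8 - 7 = 1. total_sold = 14
  Event 9 (sale 15): sell min(15,1)=1. stock: 1 - 1 = 0. total_sold = 15
  Event 10 (sale 17): sell min(17,0)=0. stock: 0 - 0 = 0. total_sold = 15
  Event 11 (sale 12): sell min(12,0)=0. stock: 0 - 0 = 0. total_sold = 15
  Event 12 (sale 25): sell min(25,0)=0. stock: 0 - 0 = 0. total_sold = 15
  Event 13 (sale 3): sell min(3,0)=0. stock: 0 - 0 = 0. total_sold = 15
  Event 14 (sale 3): sell min(3,0)=0. stock: 0 - 0 = 0. total_sold = 15
Final: stock = 0, total_sold = 15

First zero at event 1.

Answer: 1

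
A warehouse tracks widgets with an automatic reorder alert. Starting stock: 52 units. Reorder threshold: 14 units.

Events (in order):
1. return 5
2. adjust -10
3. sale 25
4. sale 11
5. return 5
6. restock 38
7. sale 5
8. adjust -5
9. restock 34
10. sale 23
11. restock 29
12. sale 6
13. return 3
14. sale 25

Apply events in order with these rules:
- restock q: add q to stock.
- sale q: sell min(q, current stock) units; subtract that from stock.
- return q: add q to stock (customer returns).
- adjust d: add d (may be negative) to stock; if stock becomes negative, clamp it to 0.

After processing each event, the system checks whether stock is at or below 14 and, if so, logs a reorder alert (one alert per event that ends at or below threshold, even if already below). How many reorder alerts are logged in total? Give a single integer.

Answer: 1

Derivation:
Processing events:
Start: stock = 52
  Event 1 (return 5): 52 + 5 = 57
  Event 2 (adjust -10): 57 + -10 = 47
  Event 3 (sale 25): sell min(25,47)=25. stock: 47 - 25 = 22. total_sold = 25
  Event 4 (sale 11): sell min(11,22)=11. stock: 22 - 11 = 11. total_sold = 36
  Event 5 (return 5): 11 + 5 = 16
  Event 6 (restock 38): 16 + 38 = 54
  Event 7 (sale 5): sell min(5,54)=5. stock: 54 - 5 = 49. total_sold = 41
  Event 8 (adjust -5): 49 + -5 = 44
  Event 9 (restock 34): 44 + 34 = 78
  Event 10 (sale 23): sell min(23,78)=23. stock: 78 - 23 = 55. total_sold = 64
  Event 11 (restock 29): 55 + 29 = 84
  Event 12 (sale 6): sell min(6,84)=6. stock: 84 - 6 = 78. total_sold = 70
  Event 13 (return 3): 78 + 3 = 81
  Event 14 (sale 25): sell min(25,81)=25. stock: 81 - 25 = 56. total_sold = 95
Final: stock = 56, total_sold = 95

Checking against threshold 14:
  After event 1: stock=57 > 14
  After event 2: stock=47 > 14
  After event 3: stock=22 > 14
  After event 4: stock=11 <= 14 -> ALERT
  After event 5: stock=16 > 14
  After event 6: stock=54 > 14
  After event 7: stock=49 > 14
  After event 8: stock=44 > 14
  After event 9: stock=78 > 14
  After event 10: stock=55 > 14
  After event 11: stock=84 > 14
  After event 12: stock=78 > 14
  After event 13: stock=81 > 14
  After event 14: stock=56 > 14
Alert events: [4]. Count = 1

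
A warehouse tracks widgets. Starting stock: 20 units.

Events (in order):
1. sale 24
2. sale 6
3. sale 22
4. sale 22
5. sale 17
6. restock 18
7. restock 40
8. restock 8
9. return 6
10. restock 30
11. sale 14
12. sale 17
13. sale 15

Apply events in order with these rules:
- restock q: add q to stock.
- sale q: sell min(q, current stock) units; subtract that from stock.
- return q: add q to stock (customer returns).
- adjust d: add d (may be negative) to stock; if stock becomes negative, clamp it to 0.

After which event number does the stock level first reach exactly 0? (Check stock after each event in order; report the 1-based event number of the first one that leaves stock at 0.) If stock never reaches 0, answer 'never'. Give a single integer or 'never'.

Answer: 1

Derivation:
Processing events:
Start: stock = 20
  Event 1 (sale 24): sell min(24,20)=20. stock: 20 - 20 = 0. total_sold = 20
  Event 2 (sale 6): sell min(6,0)=0. stock: 0 - 0 = 0. total_sold = 20
  Event 3 (sale 22): sell min(22,0)=0. stock: 0 - 0 = 0. total_sold = 20
  Event 4 (sale 22): sell min(22,0)=0. stock: 0 - 0 = 0. total_sold = 20
  Event 5 (sale 17): sell min(17,0)=0. stock: 0 - 0 = 0. total_sold = 20
  Event 6 (restock 18): 0 + 18 = 18
  Event 7 (restock 40): 18 + 40 = 58
  Event 8 (restock 8): 58 + 8 = 66
  Event 9 (return 6): 66 + 6 = 72
  Event 10 (restock 30): 72 + 30 = 102
  Event 11 (sale 14): sell min(14,102)=14. stock: 102 - 14 = 88. total_sold = 34
  Event 12 (sale 17): sell min(17,88)=17. stock: 88 - 17 = 71. total_sold = 51
  Event 13 (sale 15): sell min(15,71)=15. stock: 71 - 15 = 56. total_sold = 66
Final: stock = 56, total_sold = 66

First zero at event 1.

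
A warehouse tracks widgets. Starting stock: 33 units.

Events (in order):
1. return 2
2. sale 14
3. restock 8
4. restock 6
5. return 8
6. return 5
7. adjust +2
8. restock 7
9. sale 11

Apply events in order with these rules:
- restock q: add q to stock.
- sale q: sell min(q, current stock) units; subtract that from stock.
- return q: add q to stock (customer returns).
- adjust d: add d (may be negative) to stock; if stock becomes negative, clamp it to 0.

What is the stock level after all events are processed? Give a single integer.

Answer: 46

Derivation:
Processing events:
Start: stock = 33
  Event 1 (return 2): 33 + 2 = 35
  Event 2 (sale 14): sell min(14,35)=14. stock: 35 - 14 = 21. total_sold = 14
  Event 3 (restock 8): 21 + 8 = 29
  Event 4 (restock 6): 29 + 6 = 35
  Event 5 (return 8): 35 + 8 = 43
  Event 6 (return 5): 43 + 5 = 48
  Event 7 (adjust +2): 48 + 2 = 50
  Event 8 (restock 7): 50 + 7 = 57
  Event 9 (sale 11): sell min(11,57)=11. stock: 57 - 11 = 46. total_sold = 25
Final: stock = 46, total_sold = 25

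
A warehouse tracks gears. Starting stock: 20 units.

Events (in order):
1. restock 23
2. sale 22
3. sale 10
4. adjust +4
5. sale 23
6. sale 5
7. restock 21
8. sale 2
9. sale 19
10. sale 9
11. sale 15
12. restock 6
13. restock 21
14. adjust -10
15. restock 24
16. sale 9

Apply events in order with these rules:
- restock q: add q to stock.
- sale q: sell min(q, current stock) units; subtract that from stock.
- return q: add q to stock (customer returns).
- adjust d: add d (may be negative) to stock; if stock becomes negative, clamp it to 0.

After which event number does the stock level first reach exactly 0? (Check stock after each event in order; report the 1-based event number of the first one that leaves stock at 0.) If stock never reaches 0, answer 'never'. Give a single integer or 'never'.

Processing events:
Start: stock = 20
  Event 1 (restock 23): 20 + 23 = 43
  Event 2 (sale 22): sell min(22,43)=22. stock: 43 - 22 = 21. total_sold = 22
  Event 3 (sale 10): sell min(10,21)=10. stock: 21 - 10 = 11. total_sold = 32
  Event 4 (adjust +4): 11 + 4 = 15
  Event 5 (sale 23): sell min(23,15)=15. stock: 15 - 15 = 0. total_sold = 47
  Event 6 (sale 5): sell min(5,0)=0. stock: 0 - 0 = 0. total_sold = 47
  Event 7 (restock 21): 0 + 21 = 21
  Event 8 (sale 2): sell min(2,21)=2. stock: 21 - 2 = 19. total_sold = 49
  Event 9 (sale 19): sell min(19,19)=19. stock: 19 - 19 = 0. total_sold = 68
  Event 10 (sale 9): sell min(9,0)=0. stock: 0 - 0 = 0. total_sold = 68
  Event 11 (sale 15): sell min(15,0)=0. stock: 0 - 0 = 0. total_sold = 68
  Event 12 (restock 6): 0 + 6 = 6
  Event 13 (restock 21): 6 + 21 = 27
  Event 14 (adjust -10): 27 + -10 = 17
  Event 15 (restock 24): 17 + 24 = 41
  Event 16 (sale 9): sell min(9,41)=9. stock: 41 - 9 = 32. total_sold = 77
Final: stock = 32, total_sold = 77

First zero at event 5.

Answer: 5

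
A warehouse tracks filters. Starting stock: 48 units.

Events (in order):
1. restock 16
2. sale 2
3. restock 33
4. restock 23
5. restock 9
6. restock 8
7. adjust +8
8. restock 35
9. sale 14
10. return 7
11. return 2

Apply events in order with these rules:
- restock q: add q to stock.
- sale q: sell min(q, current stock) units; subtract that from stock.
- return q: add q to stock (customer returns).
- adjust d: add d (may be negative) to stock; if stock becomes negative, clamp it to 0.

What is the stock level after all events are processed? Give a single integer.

Answer: 173

Derivation:
Processing events:
Start: stock = 48
  Event 1 (restock 16): 48 + 16 = 64
  Event 2 (sale 2): sell min(2,64)=2. stock: 64 - 2 = 62. total_sold = 2
  Event 3 (restock 33): 62 + 33 = 95
  Event 4 (restock 23): 95 + 23 = 118
  Event 5 (restock 9): 118 + 9 = 127
  Event 6 (restock 8): 127 + 8 = 135
  Event 7 (adjust +8): 135 + 8 = 143
  Event 8 (restock 35): 143 + 35 = 178
  Event 9 (sale 14): sell min(14,178)=14. stock: 178 - 14 = 164. total_sold = 16
  Event 10 (return 7): 164 + 7 = 171
  Event 11 (return 2): 171 + 2 = 173
Final: stock = 173, total_sold = 16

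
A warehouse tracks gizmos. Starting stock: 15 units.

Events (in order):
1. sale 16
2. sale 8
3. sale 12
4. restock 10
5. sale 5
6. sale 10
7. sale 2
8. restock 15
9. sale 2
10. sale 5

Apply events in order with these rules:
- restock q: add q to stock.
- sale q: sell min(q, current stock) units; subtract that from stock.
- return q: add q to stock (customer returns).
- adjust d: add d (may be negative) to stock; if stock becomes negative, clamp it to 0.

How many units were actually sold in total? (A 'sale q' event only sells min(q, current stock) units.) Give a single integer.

Answer: 32

Derivation:
Processing events:
Start: stock = 15
  Event 1 (sale 16): sell min(16,15)=15. stock: 15 - 15 = 0. total_sold = 15
  Event 2 (sale 8): sell min(8,0)=0. stock: 0 - 0 = 0. total_sold = 15
  Event 3 (sale 12): sell min(12,0)=0. stock: 0 - 0 = 0. total_sold = 15
  Event 4 (restock 10): 0 + 10 = 10
  Event 5 (sale 5): sell min(5,10)=5. stock: 10 - 5 = 5. total_sold = 20
  Event 6 (sale 10): sell min(10,5)=5. stock: 5 - 5 = 0. total_sold = 25
  Event 7 (sale 2): sell min(2,0)=0. stock: 0 - 0 = 0. total_sold = 25
  Event 8 (restock 15): 0 + 15 = 15
  Event 9 (sale 2): sell min(2,15)=2. stock: 15 - 2 = 13. total_sold = 27
  Event 10 (sale 5): sell min(5,13)=5. stock: 13 - 5 = 8. total_sold = 32
Final: stock = 8, total_sold = 32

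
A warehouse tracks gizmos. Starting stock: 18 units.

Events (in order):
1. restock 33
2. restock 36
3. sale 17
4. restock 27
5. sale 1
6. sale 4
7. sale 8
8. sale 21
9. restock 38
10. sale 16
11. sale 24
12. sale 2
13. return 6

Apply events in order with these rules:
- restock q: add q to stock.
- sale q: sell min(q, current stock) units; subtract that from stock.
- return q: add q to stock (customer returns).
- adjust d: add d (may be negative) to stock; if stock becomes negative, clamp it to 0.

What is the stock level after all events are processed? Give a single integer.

Processing events:
Start: stock = 18
  Event 1 (restock 33): 18 + 33 = 51
  Event 2 (restock 36): 51 + 36 = 87
  Event 3 (sale 17): sell min(17,87)=17. stock: 87 - 17 = 70. total_sold = 17
  Event 4 (restock 27): 70 + 27 = 97
  Event 5 (sale 1): sell min(1,97)=1. stock: 97 - 1 = 96. total_sold = 18
  Event 6 (sale 4): sell min(4,96)=4. stock: 96 - 4 = 92. total_sold = 22
  Event 7 (sale 8): sell min(8,92)=8. stock: 92 - 8 = 84. total_sold = 30
  Event 8 (sale 21): sell min(21,84)=21. stock: 84 - 21 = 63. total_sold = 51
  Event 9 (restock 38): 63 + 38 = 101
  Event 10 (sale 16): sell min(16,101)=16. stock: 101 - 16 = 85. total_sold = 67
  Event 11 (sale 24): sell min(24,85)=24. stock: 85 - 24 = 61. total_sold = 91
  Event 12 (sale 2): sell min(2,61)=2. stock: 61 - 2 = 59. total_sold = 93
  Event 13 (return 6): 59 + 6 = 65
Final: stock = 65, total_sold = 93

Answer: 65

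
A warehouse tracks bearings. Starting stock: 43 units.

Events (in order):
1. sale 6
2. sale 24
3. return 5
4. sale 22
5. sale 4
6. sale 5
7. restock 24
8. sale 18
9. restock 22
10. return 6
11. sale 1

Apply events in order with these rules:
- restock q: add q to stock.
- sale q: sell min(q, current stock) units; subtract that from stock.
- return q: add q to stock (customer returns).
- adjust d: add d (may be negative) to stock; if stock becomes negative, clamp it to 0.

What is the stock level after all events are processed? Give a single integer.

Processing events:
Start: stock = 43
  Event 1 (sale 6): sell min(6,43)=6. stock: 43 - 6 = 37. total_sold = 6
  Event 2 (sale 24): sell min(24,37)=24. stock: 37 - 24 = 13. total_sold = 30
  Event 3 (return 5): 13 + 5 = 18
  Event 4 (sale 22): sell min(22,18)=18. stock: 18 - 18 = 0. total_sold = 48
  Event 5 (sale 4): sell min(4,0)=0. stock: 0 - 0 = 0. total_sold = 48
  Event 6 (sale 5): sell min(5,0)=0. stock: 0 - 0 = 0. total_sold = 48
  Event 7 (restock 24): 0 + 24 = 24
  Event 8 (sale 18): sell min(18,24)=18. stock: 24 - 18 = 6. total_sold = 66
  Event 9 (restock 22): 6 + 22 = 28
  Event 10 (return 6): 28 + 6 = 34
  Event 11 (sale 1): sell min(1,34)=1. stock: 34 - 1 = 33. total_sold = 67
Final: stock = 33, total_sold = 67

Answer: 33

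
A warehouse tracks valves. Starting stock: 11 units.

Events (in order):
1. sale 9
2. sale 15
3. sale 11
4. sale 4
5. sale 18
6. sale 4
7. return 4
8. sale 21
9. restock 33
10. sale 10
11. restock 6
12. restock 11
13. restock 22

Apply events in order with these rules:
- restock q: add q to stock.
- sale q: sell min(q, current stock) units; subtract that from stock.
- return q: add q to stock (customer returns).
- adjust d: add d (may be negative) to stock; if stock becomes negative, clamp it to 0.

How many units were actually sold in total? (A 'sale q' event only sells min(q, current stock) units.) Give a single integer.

Processing events:
Start: stock = 11
  Event 1 (sale 9): sell min(9,11)=9. stock: 11 - 9 = 2. total_sold = 9
  Event 2 (sale 15): sell min(15,2)=2. stock: 2 - 2 = 0. total_sold = 11
  Event 3 (sale 11): sell min(11,0)=0. stock: 0 - 0 = 0. total_sold = 11
  Event 4 (sale 4): sell min(4,0)=0. stock: 0 - 0 = 0. total_sold = 11
  Event 5 (sale 18): sell min(18,0)=0. stock: 0 - 0 = 0. total_sold = 11
  Event 6 (sale 4): sell min(4,0)=0. stock: 0 - 0 = 0. total_sold = 11
  Event 7 (return 4): 0 + 4 = 4
  Event 8 (sale 21): sell min(21,4)=4. stock: 4 - 4 = 0. total_sold = 15
  Event 9 (restock 33): 0 + 33 = 33
  Event 10 (sale 10): sell min(10,33)=10. stock: 33 - 10 = 23. total_sold = 25
  Event 11 (restock 6): 23 + 6 = 29
  Event 12 (restock 11): 29 + 11 = 40
  Event 13 (restock 22): 40 + 22 = 62
Final: stock = 62, total_sold = 25

Answer: 25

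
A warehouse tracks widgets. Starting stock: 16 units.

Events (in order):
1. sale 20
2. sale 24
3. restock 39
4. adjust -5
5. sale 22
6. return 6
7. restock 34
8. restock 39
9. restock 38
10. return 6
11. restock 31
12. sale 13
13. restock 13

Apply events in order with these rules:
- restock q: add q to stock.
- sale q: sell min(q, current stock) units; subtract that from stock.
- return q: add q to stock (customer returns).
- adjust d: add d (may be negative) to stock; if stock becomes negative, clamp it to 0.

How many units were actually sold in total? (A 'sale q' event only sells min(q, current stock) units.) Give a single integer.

Processing events:
Start: stock = 16
  Event 1 (sale 20): sell min(20,16)=16. stock: 16 - 16 = 0. total_sold = 16
  Event 2 (sale 24): sell min(24,0)=0. stock: 0 - 0 = 0. total_sold = 16
  Event 3 (restock 39): 0 + 39 = 39
  Event 4 (adjust -5): 39 + -5 = 34
  Event 5 (sale 22): sell min(22,34)=22. stock: 34 - 22 = 12. total_sold = 38
  Event 6 (return 6): 12 + 6 = 18
  Event 7 (restock 34): 18 + 34 = 52
  Event 8 (restock 39): 52 + 39 = 91
  Event 9 (restock 38): 91 + 38 = 129
  Event 10 (return 6): 129 + 6 = 135
  Event 11 (restock 31): 135 + 31 = 166
  Event 12 (sale 13): sell min(13,166)=13. stock: 166 - 13 = 153. total_sold = 51
  Event 13 (restock 13): 153 + 13 = 166
Final: stock = 166, total_sold = 51

Answer: 51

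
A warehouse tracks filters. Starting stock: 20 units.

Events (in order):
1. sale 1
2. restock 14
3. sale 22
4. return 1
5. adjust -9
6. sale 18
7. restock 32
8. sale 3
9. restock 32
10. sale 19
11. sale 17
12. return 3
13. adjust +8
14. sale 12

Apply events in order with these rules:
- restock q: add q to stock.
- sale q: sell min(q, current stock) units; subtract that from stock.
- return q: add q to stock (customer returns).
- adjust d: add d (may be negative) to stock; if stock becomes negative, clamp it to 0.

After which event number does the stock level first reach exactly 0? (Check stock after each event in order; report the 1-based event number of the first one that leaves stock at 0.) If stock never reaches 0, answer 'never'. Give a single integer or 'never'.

Answer: 6

Derivation:
Processing events:
Start: stock = 20
  Event 1 (sale 1): sell min(1,20)=1. stock: 20 - 1 = 19. total_sold = 1
  Event 2 (restock 14): 19 + 14 = 33
  Event 3 (sale 22): sell min(22,33)=22. stock: 33 - 22 = 11. total_sold = 23
  Event 4 (return 1): 11 + 1 = 12
  Event 5 (adjust -9): 12 + -9 = 3
  Event 6 (sale 18): sell min(18,3)=3. stock: 3 - 3 = 0. total_sold = 26
  Event 7 (restock 32): 0 + 32 = 32
  Event 8 (sale 3): sell min(3,32)=3. stock: 32 - 3 = 29. total_sold = 29
  Event 9 (restock 32): 29 + 32 = 61
  Event 10 (sale 19): sell min(19,61)=19. stock: 61 - 19 = 42. total_sold = 48
  Event 11 (sale 17): sell min(17,42)=17. stock: 42 - 17 = 25. total_sold = 65
  Event 12 (return 3): 25 + 3 = 28
  Event 13 (adjust +8): 28 + 8 = 36
  Event 14 (sale 12): sell min(12,36)=12. stock: 36 - 12 = 24. total_sold = 77
Final: stock = 24, total_sold = 77

First zero at event 6.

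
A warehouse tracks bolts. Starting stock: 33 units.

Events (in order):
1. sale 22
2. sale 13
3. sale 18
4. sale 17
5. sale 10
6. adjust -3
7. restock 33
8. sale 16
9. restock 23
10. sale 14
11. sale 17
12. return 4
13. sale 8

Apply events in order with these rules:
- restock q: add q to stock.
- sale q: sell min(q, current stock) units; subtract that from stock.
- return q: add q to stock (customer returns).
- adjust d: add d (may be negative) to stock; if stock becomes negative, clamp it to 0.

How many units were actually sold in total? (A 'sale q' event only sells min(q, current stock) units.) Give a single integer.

Processing events:
Start: stock = 33
  Event 1 (sale 22): sell min(22,33)=22. stock: 33 - 22 = 11. total_sold = 22
  Event 2 (sale 13): sell min(13,11)=11. stock: 11 - 11 = 0. total_sold = 33
  Event 3 (sale 18): sell min(18,0)=0. stock: 0 - 0 = 0. total_sold = 33
  Event 4 (sale 17): sell min(17,0)=0. stock: 0 - 0 = 0. total_sold = 33
  Event 5 (sale 10): sell min(10,0)=0. stock: 0 - 0 = 0. total_sold = 33
  Event 6 (adjust -3): 0 + -3 = 0 (clamped to 0)
  Event 7 (restock 33): 0 + 33 = 33
  Event 8 (sale 16): sell min(16,33)=16. stock: 33 - 16 = 17. total_sold = 49
  Event 9 (restock 23): 17 + 23 = 40
  Event 10 (sale 14): sell min(14,40)=14. stock: 40 - 14 = 26. total_sold = 63
  Event 11 (sale 17): sell min(17,26)=17. stock: 26 - 17 = 9. total_sold = 80
  Event 12 (return 4): 9 + 4 = 13
  Event 13 (sale 8): sell min(8,13)=8. stock: 13 - 8 = 5. total_sold = 88
Final: stock = 5, total_sold = 88

Answer: 88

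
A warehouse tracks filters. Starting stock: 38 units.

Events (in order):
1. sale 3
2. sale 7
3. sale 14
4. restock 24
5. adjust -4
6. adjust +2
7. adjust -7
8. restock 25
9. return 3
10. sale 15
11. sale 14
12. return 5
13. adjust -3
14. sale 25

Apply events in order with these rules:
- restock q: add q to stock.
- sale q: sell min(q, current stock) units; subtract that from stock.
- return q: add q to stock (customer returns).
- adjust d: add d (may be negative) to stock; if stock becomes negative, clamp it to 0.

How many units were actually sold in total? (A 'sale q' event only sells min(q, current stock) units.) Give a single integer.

Answer: 78

Derivation:
Processing events:
Start: stock = 38
  Event 1 (sale 3): sell min(3,38)=3. stock: 38 - 3 = 35. total_sold = 3
  Event 2 (sale 7): sell min(7,35)=7. stock: 35 - 7 = 28. total_sold = 10
  Event 3 (sale 14): sell min(14,28)=14. stock: 28 - 14 = 14. total_sold = 24
  Event 4 (restock 24): 14 + 24 = 38
  Event 5 (adjust -4): 38 + -4 = 34
  Event 6 (adjust +2): 34 + 2 = 36
  Event 7 (adjust -7): 36 + -7 = 29
  Event 8 (restock 25): 29 + 25 = 54
  Event 9 (return 3): 54 + 3 = 57
  Event 10 (sale 15): sell min(15,57)=15. stock: 57 - 15 = 42. total_sold = 39
  Event 11 (sale 14): sell min(14,42)=14. stock: 42 - 14 = 28. total_sold = 53
  Event 12 (return 5): 28 + 5 = 33
  Event 13 (adjust -3): 33 + -3 = 30
  Event 14 (sale 25): sell min(25,30)=25. stock: 30 - 25 = 5. total_sold = 78
Final: stock = 5, total_sold = 78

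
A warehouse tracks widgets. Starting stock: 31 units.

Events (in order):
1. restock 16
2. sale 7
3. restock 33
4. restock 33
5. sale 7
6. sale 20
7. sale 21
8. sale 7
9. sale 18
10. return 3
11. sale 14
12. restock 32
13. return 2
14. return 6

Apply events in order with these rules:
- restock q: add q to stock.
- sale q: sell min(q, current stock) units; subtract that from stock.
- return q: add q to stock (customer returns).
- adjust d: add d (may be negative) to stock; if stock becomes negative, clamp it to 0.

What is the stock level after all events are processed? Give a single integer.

Answer: 62

Derivation:
Processing events:
Start: stock = 31
  Event 1 (restock 16): 31 + 16 = 47
  Event 2 (sale 7): sell min(7,47)=7. stock: 47 - 7 = 40. total_sold = 7
  Event 3 (restock 33): 40 + 33 = 73
  Event 4 (restock 33): 73 + 33 = 106
  Event 5 (sale 7): sell min(7,106)=7. stock: 106 - 7 = 99. total_sold = 14
  Event 6 (sale 20): sell min(20,99)=20. stock: 99 - 20 = 79. total_sold = 34
  Event 7 (sale 21): sell min(21,79)=21. stock: 79 - 21 = 58. total_sold = 55
  Event 8 (sale 7): sell min(7,58)=7. stock: 58 - 7 = 51. total_sold = 62
  Event 9 (sale 18): sell min(18,51)=18. stock: 51 - 18 = 33. total_sold = 80
  Event 10 (return 3): 33 + 3 = 36
  Event 11 (sale 14): sell min(14,36)=14. stock: 36 - 14 = 22. total_sold = 94
  Event 12 (restock 32): 22 + 32 = 54
  Event 13 (return 2): 54 + 2 = 56
  Event 14 (return 6): 56 + 6 = 62
Final: stock = 62, total_sold = 94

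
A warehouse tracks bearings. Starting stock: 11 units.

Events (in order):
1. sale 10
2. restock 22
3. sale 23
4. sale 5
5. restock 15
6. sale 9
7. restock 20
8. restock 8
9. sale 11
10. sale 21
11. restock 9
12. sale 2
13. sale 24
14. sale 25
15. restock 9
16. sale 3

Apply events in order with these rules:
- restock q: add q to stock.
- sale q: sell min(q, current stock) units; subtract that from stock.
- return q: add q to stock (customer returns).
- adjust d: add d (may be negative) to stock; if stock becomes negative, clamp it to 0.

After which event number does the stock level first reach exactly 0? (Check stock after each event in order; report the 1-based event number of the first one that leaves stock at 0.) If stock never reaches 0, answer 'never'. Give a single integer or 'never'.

Processing events:
Start: stock = 11
  Event 1 (sale 10): sell min(10,11)=10. stock: 11 - 10 = 1. total_sold = 10
  Event 2 (restock 22): 1 + 22 = 23
  Event 3 (sale 23): sell min(23,23)=23. stock: 23 - 23 = 0. total_sold = 33
  Event 4 (sale 5): sell min(5,0)=0. stock: 0 - 0 = 0. total_sold = 33
  Event 5 (restock 15): 0 + 15 = 15
  Event 6 (sale 9): sell min(9,15)=9. stock: 15 - 9 = 6. total_sold = 42
  Event 7 (restock 20): 6 + 20 = 26
  Event 8 (restock 8): 26 + 8 = 34
  Event 9 (sale 11): sell min(11,34)=11. stock: 34 - 11 = 23. total_sold = 53
  Event 10 (sale 21): sell min(21,23)=21. stock: 23 - 21 = 2. total_sold = 74
  Event 11 (restock 9): 2 + 9 = 11
  Event 12 (sale 2): sell min(2,11)=2. stock: 11 - 2 = 9. total_sold = 76
  Event 13 (sale 24): sell min(24,9)=9. stock: 9 - 9 = 0. total_sold = 85
  Event 14 (sale 25): sell min(25,0)=0. stock: 0 - 0 = 0. total_sold = 85
  Event 15 (restock 9): 0 + 9 = 9
  Event 16 (sale 3): sell min(3,9)=3. stock: 9 - 3 = 6. total_sold = 88
Final: stock = 6, total_sold = 88

First zero at event 3.

Answer: 3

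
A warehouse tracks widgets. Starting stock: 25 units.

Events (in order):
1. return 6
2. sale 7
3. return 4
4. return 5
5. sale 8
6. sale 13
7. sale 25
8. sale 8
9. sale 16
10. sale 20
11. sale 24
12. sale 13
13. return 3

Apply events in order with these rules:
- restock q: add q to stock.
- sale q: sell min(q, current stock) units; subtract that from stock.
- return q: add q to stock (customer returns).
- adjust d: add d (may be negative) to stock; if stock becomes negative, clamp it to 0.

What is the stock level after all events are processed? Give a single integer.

Processing events:
Start: stock = 25
  Event 1 (return 6): 25 + 6 = 31
  Event 2 (sale 7): sell min(7,31)=7. stock: 31 - 7 = 24. total_sold = 7
  Event 3 (return 4): 24 + 4 = 28
  Event 4 (return 5): 28 + 5 = 33
  Event 5 (sale 8): sell min(8,33)=8. stock: 33 - 8 = 25. total_sold = 15
  Event 6 (sale 13): sell min(13,25)=13. stock: 25 - 13 = 12. total_sold = 28
  Event 7 (sale 25): sell min(25,12)=12. stock: 12 - 12 = 0. total_sold = 40
  Event 8 (sale 8): sell min(8,0)=0. stock: 0 - 0 = 0. total_sold = 40
  Event 9 (sale 16): sell min(16,0)=0. stock: 0 - 0 = 0. total_sold = 40
  Event 10 (sale 20): sell min(20,0)=0. stock: 0 - 0 = 0. total_sold = 40
  Event 11 (sale 24): sell min(24,0)=0. stock: 0 - 0 = 0. total_sold = 40
  Event 12 (sale 13): sell min(13,0)=0. stock: 0 - 0 = 0. total_sold = 40
  Event 13 (return 3): 0 + 3 = 3
Final: stock = 3, total_sold = 40

Answer: 3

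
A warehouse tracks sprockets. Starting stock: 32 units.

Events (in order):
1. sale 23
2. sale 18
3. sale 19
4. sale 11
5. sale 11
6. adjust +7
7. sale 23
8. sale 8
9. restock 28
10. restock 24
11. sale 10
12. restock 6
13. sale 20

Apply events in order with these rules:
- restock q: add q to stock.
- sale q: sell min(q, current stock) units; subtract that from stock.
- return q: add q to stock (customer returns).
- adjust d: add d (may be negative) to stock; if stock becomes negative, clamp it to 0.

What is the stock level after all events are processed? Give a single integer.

Answer: 28

Derivation:
Processing events:
Start: stock = 32
  Event 1 (sale 23): sell min(23,32)=23. stock: 32 - 23 = 9. total_sold = 23
  Event 2 (sale 18): sell min(18,9)=9. stock: 9 - 9 = 0. total_sold = 32
  Event 3 (sale 19): sell min(19,0)=0. stock: 0 - 0 = 0. total_sold = 32
  Event 4 (sale 11): sell min(11,0)=0. stock: 0 - 0 = 0. total_sold = 32
  Event 5 (sale 11): sell min(11,0)=0. stock: 0 - 0 = 0. total_sold = 32
  Event 6 (adjust +7): 0 + 7 = 7
  Event 7 (sale 23): sell min(23,7)=7. stock: 7 - 7 = 0. total_sold = 39
  Event 8 (sale 8): sell min(8,0)=0. stock: 0 - 0 = 0. total_sold = 39
  Event 9 (restock 28): 0 + 28 = 28
  Event 10 (restock 24): 28 + 24 = 52
  Event 11 (sale 10): sell min(10,52)=10. stock: 52 - 10 = 42. total_sold = 49
  Event 12 (restock 6): 42 + 6 = 48
  Event 13 (sale 20): sell min(20,48)=20. stock: 48 - 20 = 28. total_sold = 69
Final: stock = 28, total_sold = 69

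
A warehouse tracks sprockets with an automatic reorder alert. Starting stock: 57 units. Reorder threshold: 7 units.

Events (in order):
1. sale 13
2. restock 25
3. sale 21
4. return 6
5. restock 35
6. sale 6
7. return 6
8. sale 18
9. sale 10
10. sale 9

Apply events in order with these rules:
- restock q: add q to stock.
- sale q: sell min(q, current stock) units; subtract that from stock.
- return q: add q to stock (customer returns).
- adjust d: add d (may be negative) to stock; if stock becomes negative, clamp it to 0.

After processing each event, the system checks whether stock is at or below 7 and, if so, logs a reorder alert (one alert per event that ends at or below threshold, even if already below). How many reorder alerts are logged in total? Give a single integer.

Answer: 0

Derivation:
Processing events:
Start: stock = 57
  Event 1 (sale 13): sell min(13,57)=13. stock: 57 - 13 = 44. total_sold = 13
  Event 2 (restock 25): 44 + 25 = 69
  Event 3 (sale 21): sell min(21,69)=21. stock: 69 - 21 = 48. total_sold = 34
  Event 4 (return 6): 48 + 6 = 54
  Event 5 (restock 35): 54 + 35 = 89
  Event 6 (sale 6): sell min(6,89)=6. stock: 89 - 6 = 83. total_sold = 40
  Event 7 (return 6): 83 + 6 = 89
  Event 8 (sale 18): sell min(18,89)=18. stock: 89 - 18 = 71. total_sold = 58
  Event 9 (sale 10): sell min(10,71)=10. stock: 71 - 10 = 61. total_sold = 68
  Event 10 (sale 9): sell min(9,61)=9. stock: 61 - 9 = 52. total_sold = 77
Final: stock = 52, total_sold = 77

Checking against threshold 7:
  After event 1: stock=44 > 7
  After event 2: stock=69 > 7
  After event 3: stock=48 > 7
  After event 4: stock=54 > 7
  After event 5: stock=89 > 7
  After event 6: stock=83 > 7
  After event 7: stock=89 > 7
  After event 8: stock=71 > 7
  After event 9: stock=61 > 7
  After event 10: stock=52 > 7
Alert events: []. Count = 0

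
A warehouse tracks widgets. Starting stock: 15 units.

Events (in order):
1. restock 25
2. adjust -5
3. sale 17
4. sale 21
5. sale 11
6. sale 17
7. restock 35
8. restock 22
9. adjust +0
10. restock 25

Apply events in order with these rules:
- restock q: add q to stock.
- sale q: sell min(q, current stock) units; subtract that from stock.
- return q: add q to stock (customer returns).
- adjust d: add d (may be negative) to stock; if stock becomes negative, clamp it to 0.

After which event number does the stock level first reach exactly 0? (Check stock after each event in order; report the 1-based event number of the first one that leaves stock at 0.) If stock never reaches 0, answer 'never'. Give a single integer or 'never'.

Answer: 4

Derivation:
Processing events:
Start: stock = 15
  Event 1 (restock 25): 15 + 25 = 40
  Event 2 (adjust -5): 40 + -5 = 35
  Event 3 (sale 17): sell min(17,35)=17. stock: 35 - 17 = 18. total_sold = 17
  Event 4 (sale 21): sell min(21,18)=18. stock: 18 - 18 = 0. total_sold = 35
  Event 5 (sale 11): sell min(11,0)=0. stock: 0 - 0 = 0. total_sold = 35
  Event 6 (sale 17): sell min(17,0)=0. stock: 0 - 0 = 0. total_sold = 35
  Event 7 (restock 35): 0 + 35 = 35
  Event 8 (restock 22): 35 + 22 = 57
  Event 9 (adjust +0): 57 + 0 = 57
  Event 10 (restock 25): 57 + 25 = 82
Final: stock = 82, total_sold = 35

First zero at event 4.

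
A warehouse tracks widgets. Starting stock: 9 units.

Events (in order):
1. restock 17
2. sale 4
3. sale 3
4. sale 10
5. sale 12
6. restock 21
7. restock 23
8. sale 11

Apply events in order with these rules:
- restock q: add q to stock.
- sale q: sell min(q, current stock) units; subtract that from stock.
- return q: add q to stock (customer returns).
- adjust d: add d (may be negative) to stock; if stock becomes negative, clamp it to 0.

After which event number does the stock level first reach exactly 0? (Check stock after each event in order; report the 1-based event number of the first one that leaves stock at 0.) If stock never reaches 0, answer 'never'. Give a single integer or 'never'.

Answer: 5

Derivation:
Processing events:
Start: stock = 9
  Event 1 (restock 17): 9 + 17 = 26
  Event 2 (sale 4): sell min(4,26)=4. stock: 26 - 4 = 22. total_sold = 4
  Event 3 (sale 3): sell min(3,22)=3. stock: 22 - 3 = 19. total_sold = 7
  Event 4 (sale 10): sell min(10,19)=10. stock: 19 - 10 = 9. total_sold = 17
  Event 5 (sale 12): sell min(12,9)=9. stock: 9 - 9 = 0. total_sold = 26
  Event 6 (restock 21): 0 + 21 = 21
  Event 7 (restock 23): 21 + 23 = 44
  Event 8 (sale 11): sell min(11,44)=11. stock: 44 - 11 = 33. total_sold = 37
Final: stock = 33, total_sold = 37

First zero at event 5.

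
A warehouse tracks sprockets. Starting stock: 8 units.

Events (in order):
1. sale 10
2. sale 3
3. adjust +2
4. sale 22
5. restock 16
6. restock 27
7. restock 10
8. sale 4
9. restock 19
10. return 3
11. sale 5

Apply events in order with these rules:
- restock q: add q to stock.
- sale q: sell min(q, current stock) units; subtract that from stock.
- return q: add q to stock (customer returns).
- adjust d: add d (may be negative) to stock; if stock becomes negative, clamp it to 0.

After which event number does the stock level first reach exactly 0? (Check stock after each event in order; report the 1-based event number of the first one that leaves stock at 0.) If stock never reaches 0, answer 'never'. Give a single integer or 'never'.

Processing events:
Start: stock = 8
  Event 1 (sale 10): sell min(10,8)=8. stock: 8 - 8 = 0. total_sold = 8
  Event 2 (sale 3): sell min(3,0)=0. stock: 0 - 0 = 0. total_sold = 8
  Event 3 (adjust +2): 0 + 2 = 2
  Event 4 (sale 22): sell min(22,2)=2. stock: 2 - 2 = 0. total_sold = 10
  Event 5 (restock 16): 0 + 16 = 16
  Event 6 (restock 27): 16 + 27 = 43
  Event 7 (restock 10): 43 + 10 = 53
  Event 8 (sale 4): sell min(4,53)=4. stock: 53 - 4 = 49. total_sold = 14
  Event 9 (restock 19): 49 + 19 = 68
  Event 10 (return 3): 68 + 3 = 71
  Event 11 (sale 5): sell min(5,71)=5. stock: 71 - 5 = 66. total_sold = 19
Final: stock = 66, total_sold = 19

First zero at event 1.

Answer: 1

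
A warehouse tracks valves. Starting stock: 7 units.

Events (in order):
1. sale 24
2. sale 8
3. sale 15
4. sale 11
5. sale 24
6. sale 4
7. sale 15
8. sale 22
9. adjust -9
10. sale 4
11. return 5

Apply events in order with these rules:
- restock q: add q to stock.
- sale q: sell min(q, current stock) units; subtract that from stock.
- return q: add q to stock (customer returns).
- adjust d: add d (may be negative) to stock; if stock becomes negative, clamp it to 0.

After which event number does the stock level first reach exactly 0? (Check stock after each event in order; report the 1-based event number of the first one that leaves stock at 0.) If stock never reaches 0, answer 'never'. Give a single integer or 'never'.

Processing events:
Start: stock = 7
  Event 1 (sale 24): sell min(24,7)=7. stock: 7 - 7 = 0. total_sold = 7
  Event 2 (sale 8): sell min(8,0)=0. stock: 0 - 0 = 0. total_sold = 7
  Event 3 (sale 15): sell min(15,0)=0. stock: 0 - 0 = 0. total_sold = 7
  Event 4 (sale 11): sell min(11,0)=0. stock: 0 - 0 = 0. total_sold = 7
  Event 5 (sale 24): sell min(24,0)=0. stock: 0 - 0 = 0. total_sold = 7
  Event 6 (sale 4): sell min(4,0)=0. stock: 0 - 0 = 0. total_sold = 7
  Event 7 (sale 15): sell min(15,0)=0. stock: 0 - 0 = 0. total_sold = 7
  Event 8 (sale 22): sell min(22,0)=0. stock: 0 - 0 = 0. total_sold = 7
  Event 9 (adjust -9): 0 + -9 = 0 (clamped to 0)
  Event 10 (sale 4): sell min(4,0)=0. stock: 0 - 0 = 0. total_sold = 7
  Event 11 (return 5): 0 + 5 = 5
Final: stock = 5, total_sold = 7

First zero at event 1.

Answer: 1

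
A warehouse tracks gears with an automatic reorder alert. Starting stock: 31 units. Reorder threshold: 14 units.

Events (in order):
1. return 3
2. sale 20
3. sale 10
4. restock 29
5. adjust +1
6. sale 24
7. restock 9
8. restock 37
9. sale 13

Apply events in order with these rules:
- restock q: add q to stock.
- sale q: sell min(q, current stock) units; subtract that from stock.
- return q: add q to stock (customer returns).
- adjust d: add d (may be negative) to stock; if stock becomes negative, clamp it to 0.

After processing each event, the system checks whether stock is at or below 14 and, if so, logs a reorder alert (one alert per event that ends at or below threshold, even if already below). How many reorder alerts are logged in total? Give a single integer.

Answer: 3

Derivation:
Processing events:
Start: stock = 31
  Event 1 (return 3): 31 + 3 = 34
  Event 2 (sale 20): sell min(20,34)=20. stock: 34 - 20 = 14. total_sold = 20
  Event 3 (sale 10): sell min(10,14)=10. stock: 14 - 10 = 4. total_sold = 30
  Event 4 (restock 29): 4 + 29 = 33
  Event 5 (adjust +1): 33 + 1 = 34
  Event 6 (sale 24): sell min(24,34)=24. stock: 34 - 24 = 10. total_sold = 54
  Event 7 (restock 9): 10 + 9 = 19
  Event 8 (restock 37): 19 + 37 = 56
  Event 9 (sale 13): sell min(13,56)=13. stock: 56 - 13 = 43. total_sold = 67
Final: stock = 43, total_sold = 67

Checking against threshold 14:
  After event 1: stock=34 > 14
  After event 2: stock=14 <= 14 -> ALERT
  After event 3: stock=4 <= 14 -> ALERT
  After event 4: stock=33 > 14
  After event 5: stock=34 > 14
  After event 6: stock=10 <= 14 -> ALERT
  After event 7: stock=19 > 14
  After event 8: stock=56 > 14
  After event 9: stock=43 > 14
Alert events: [2, 3, 6]. Count = 3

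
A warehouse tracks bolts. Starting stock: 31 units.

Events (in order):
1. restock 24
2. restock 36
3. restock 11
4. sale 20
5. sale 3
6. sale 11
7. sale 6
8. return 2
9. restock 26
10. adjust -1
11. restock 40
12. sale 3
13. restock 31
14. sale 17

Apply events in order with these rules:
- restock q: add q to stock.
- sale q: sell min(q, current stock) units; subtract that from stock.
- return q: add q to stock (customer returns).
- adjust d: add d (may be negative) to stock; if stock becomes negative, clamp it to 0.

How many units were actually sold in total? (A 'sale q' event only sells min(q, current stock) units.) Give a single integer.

Processing events:
Start: stock = 31
  Event 1 (restock 24): 31 + 24 = 55
  Event 2 (restock 36): 55 + 36 = 91
  Event 3 (restock 11): 91 + 11 = 102
  Event 4 (sale 20): sell min(20,102)=20. stock: 102 - 20 = 82. total_sold = 20
  Event 5 (sale 3): sell min(3,82)=3. stock: 82 - 3 = 79. total_sold = 23
  Event 6 (sale 11): sell min(11,79)=11. stock: 79 - 11 = 68. total_sold = 34
  Event 7 (sale 6): sell min(6,68)=6. stock: 68 - 6 = 62. total_sold = 40
  Event 8 (return 2): 62 + 2 = 64
  Event 9 (restock 26): 64 + 26 = 90
  Event 10 (adjust -1): 90 + -1 = 89
  Event 11 (restock 40): 89 + 40 = 129
  Event 12 (sale 3): sell min(3,129)=3. stock: 129 - 3 = 126. total_sold = 43
  Event 13 (restock 31): 126 + 31 = 157
  Event 14 (sale 17): sell min(17,157)=17. stock: 157 - 17 = 140. total_sold = 60
Final: stock = 140, total_sold = 60

Answer: 60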